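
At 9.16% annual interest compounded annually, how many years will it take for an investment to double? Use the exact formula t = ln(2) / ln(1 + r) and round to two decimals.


Doubling condition: (1 + r)^t = 2
Take ln of both sides: t × ln(1 + r) = ln(2)
t = ln(2) / ln(1 + r)
t = 0.693147 / 0.087645
t = 7.91

t = ln(2) / ln(1 + r) = 7.91 years


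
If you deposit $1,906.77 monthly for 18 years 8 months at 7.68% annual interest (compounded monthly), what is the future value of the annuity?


Future value of an ordinary annuity: FV = PMT × ((1 + r)^n − 1) / r
Monthly rate r = 0.0768/12 = 0.0064, n = 224
FV = $1,906.77 × ((1 + 0.0768/12)^224 − 1) / (0.0768/12)
FV = $1,906.77 × 496.040000
FV = $945,834.19

FV = PMT × ((1+r)^n - 1)/r = $945,834.19


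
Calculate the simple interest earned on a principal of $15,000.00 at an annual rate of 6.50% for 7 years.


Simple interest formula: I = P × r × t
I = $15,000.00 × 0.065 × 7
I = $6,825.00

I = P × r × t = $6,825.00


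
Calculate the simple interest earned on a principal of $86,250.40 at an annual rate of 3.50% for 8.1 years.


Simple interest formula: I = P × r × t
I = $86,250.40 × 0.035 × 8.1
I = $24,451.99

I = P × r × t = $24,451.99


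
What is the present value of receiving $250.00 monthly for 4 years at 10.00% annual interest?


Present value of an ordinary annuity: PV = PMT × (1 − (1 + r)^(−n)) / r
Monthly rate r = 0.1/12 ≈ 0.00833333, n = 48
PV = $250.00 × (1 − (1 + 0.1/12)^(−48)) / (0.1/12)
PV = $250.00 × 39.428160
PV = $9,857.04

PV = PMT × (1-(1+r)^(-n))/r = $9,857.04


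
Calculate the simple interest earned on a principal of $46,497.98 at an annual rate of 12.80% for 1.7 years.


Simple interest formula: I = P × r × t
I = $46,497.98 × 0.128 × 1.7
I = $10,117.96

I = P × r × t = $10,117.96


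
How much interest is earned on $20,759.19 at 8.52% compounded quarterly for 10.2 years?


Compound interest earned = final amount − principal.
A = P(1 + r/n)^(nt) = $20,759.19 × (1 + 0.0852/4)^(4 × 10.2) = $49,053.09
Interest = A − P = $49,053.09 − $20,759.19 = $28,293.90

Interest = A - P = $28,293.90


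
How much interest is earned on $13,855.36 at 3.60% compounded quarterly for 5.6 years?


Compound interest earned = final amount − principal.
A = P(1 + r/n)^(nt) = $13,855.36 × (1 + 0.036/4)^(4 × 5.6) = $16,934.79
Interest = A − P = $16,934.79 − $13,855.36 = $3,079.43

Interest = A - P = $3,079.43


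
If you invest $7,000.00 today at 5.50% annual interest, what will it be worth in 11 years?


Future value formula: FV = PV × (1 + r)^t
FV = $7,000.00 × (1 + 0.055)^11
FV = $7,000.00 × 1.8020924
FV = $12,614.65

FV = PV × (1 + r)^t = $12,614.65


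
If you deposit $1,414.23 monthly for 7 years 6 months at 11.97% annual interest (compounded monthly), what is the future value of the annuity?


Future value of an ordinary annuity: FV = PMT × ((1 + r)^n − 1) / r
Monthly rate r = 0.1197/12 = 0.009975, n = 90
FV = $1,414.23 × ((1 + 0.1197/12)^90 − 1) / (0.1197/12)
FV = $1,414.23 × 144.680081
FV = $204,610.91

FV = PMT × ((1+r)^n - 1)/r = $204,610.91


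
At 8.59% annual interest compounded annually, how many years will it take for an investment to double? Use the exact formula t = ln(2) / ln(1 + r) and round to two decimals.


Doubling condition: (1 + r)^t = 2
Take ln of both sides: t × ln(1 + r) = ln(2)
t = ln(2) / ln(1 + r)
t = 0.693147 / 0.082409
t = 8.41

t = ln(2) / ln(1 + r) = 8.41 years


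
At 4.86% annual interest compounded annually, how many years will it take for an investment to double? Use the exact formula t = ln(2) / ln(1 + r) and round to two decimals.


Doubling condition: (1 + r)^t = 2
Take ln of both sides: t × ln(1 + r) = ln(2)
t = ln(2) / ln(1 + r)
t = 0.693147 / 0.047456
t = 14.61

t = ln(2) / ln(1 + r) = 14.61 years


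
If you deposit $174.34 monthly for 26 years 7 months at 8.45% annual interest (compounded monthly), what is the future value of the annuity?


Future value of an ordinary annuity: FV = PMT × ((1 + r)^n − 1) / r
Monthly rate r = 0.0845/12 ≈ 0.00704167, n = 319
FV = $174.34 × ((1 + 0.0845/12)^319 − 1) / (0.0845/12)
FV = $174.34 × 1189.846081
FV = $207,437.77

FV = PMT × ((1+r)^n - 1)/r = $207,437.77


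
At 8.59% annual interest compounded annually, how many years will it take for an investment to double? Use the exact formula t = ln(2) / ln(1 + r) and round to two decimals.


Doubling condition: (1 + r)^t = 2
Take ln of both sides: t × ln(1 + r) = ln(2)
t = ln(2) / ln(1 + r)
t = 0.693147 / 0.082409
t = 8.41

t = ln(2) / ln(1 + r) = 8.41 years


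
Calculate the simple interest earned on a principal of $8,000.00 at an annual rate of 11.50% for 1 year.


Simple interest formula: I = P × r × t
I = $8,000.00 × 0.115 × 1
I = $920.00

I = P × r × t = $920.00


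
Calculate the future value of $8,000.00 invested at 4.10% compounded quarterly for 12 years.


Compound interest formula: A = P(1 + r/n)^(nt)
A = $8,000.00 × (1 + 0.041/4)^(4 × 12)
Growth factor: (1 + 0.041/4)^48 = 1.631493
A = $8,000.00 × 1.631493
A = $13,051.94

A = P(1 + r/n)^(nt) = $13,051.94


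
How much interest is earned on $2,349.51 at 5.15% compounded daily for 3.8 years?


Compound interest earned = final amount − principal.
A = P(1 + r/n)^(nt) = $2,349.51 × (1 + 0.0515/365)^(365 × 3.8) = $2,857.35
Interest = A − P = $2,857.35 − $2,349.51 = $507.84

Interest = A - P = $507.84


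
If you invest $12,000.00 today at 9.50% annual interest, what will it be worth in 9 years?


Future value formula: FV = PV × (1 + r)^t
FV = $12,000.00 × (1 + 0.095)^9
FV = $12,000.00 × 2.263222
FV = $27,158.66

FV = PV × (1 + r)^t = $27,158.66


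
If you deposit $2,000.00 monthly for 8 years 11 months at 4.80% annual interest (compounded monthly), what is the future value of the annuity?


Future value of an ordinary annuity: FV = PMT × ((1 + r)^n − 1) / r
Monthly rate r = 0.048/12 = 0.004, n = 107
FV = $2,000.00 × ((1 + 0.048/12)^107 − 1) / (0.048/12)
FV = $2,000.00 × 133.219217
FV = $266,438.43

FV = PMT × ((1+r)^n - 1)/r = $266,438.43


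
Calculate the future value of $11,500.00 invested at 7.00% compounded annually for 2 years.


Compound interest formula: A = P(1 + r/n)^(nt)
A = $11,500.00 × (1 + 0.07/1)^(1 × 2)
Growth factor: (1 + 0.07/1)^2 = 1.144900
A = $11,500.00 × 1.144900
A = $13,166.35

A = P(1 + r/n)^(nt) = $13,166.35


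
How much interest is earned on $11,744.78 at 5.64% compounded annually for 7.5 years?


Compound interest earned = final amount − principal.
A = P(1 + r/n)^(nt) = $11,744.78 × (1 + 0.0564/1)^(1 × 7.5) = $17,723.84
Interest = A − P = $17,723.84 − $11,744.78 = $5,979.06

Interest = A - P = $5,979.06


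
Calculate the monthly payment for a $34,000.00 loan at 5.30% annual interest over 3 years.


Loan payment formula: PMT = PV × r / (1 − (1 + r)^(−n))
Monthly rate r = 0.053/12 ≈ 0.00441667, n = 36 months
Denominator: 1 − (1 + 0.053/12)^(−36) = 0.146705
PMT = $34,000.00 × (0.053/12) / 0.146705
PMT = $1,023.60 per month

PMT = PV × r / (1-(1+r)^(-n)) = $1,023.60/month


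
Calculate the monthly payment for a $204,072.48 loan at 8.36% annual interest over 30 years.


Loan payment formula: PMT = PV × r / (1 − (1 + r)^(−n))
Monthly rate r = 0.0836/12 ≈ 0.00696667, n = 360 months
Denominator: 1 − (1 + 0.0836/12)^(−360) = 0.917858
PMT = $204,072.48 × (0.0836/12) / 0.917858
PMT = $1,548.94 per month

PMT = PV × r / (1-(1+r)^(-n)) = $1,548.94/month


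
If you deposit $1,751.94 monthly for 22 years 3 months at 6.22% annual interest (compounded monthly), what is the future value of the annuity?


Future value of an ordinary annuity: FV = PMT × ((1 + r)^n − 1) / r
Monthly rate r = 0.0622/12 ≈ 0.00518333, n = 267
FV = $1,751.94 × ((1 + 0.0622/12)^267 − 1) / (0.0622/12)
FV = $1,751.94 × 574.224100
FV = $1,006,006.17

FV = PMT × ((1+r)^n - 1)/r = $1,006,006.17


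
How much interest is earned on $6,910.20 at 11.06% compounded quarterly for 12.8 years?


Compound interest earned = final amount − principal.
A = P(1 + r/n)^(nt) = $6,910.20 × (1 + 0.1106/4)^(4 × 12.8) = $27,923.27
Interest = A − P = $27,923.27 − $6,910.20 = $21,013.07

Interest = A - P = $21,013.07


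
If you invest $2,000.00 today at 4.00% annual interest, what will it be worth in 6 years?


Future value formula: FV = PV × (1 + r)^t
FV = $2,000.00 × (1 + 0.04)^6
FV = $2,000.00 × 1.265319
FV = $2,530.64

FV = PV × (1 + r)^t = $2,530.64


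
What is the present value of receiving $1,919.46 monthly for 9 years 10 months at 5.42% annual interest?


Present value of an ordinary annuity: PV = PMT × (1 − (1 + r)^(−n)) / r
Monthly rate r = 0.0542/12 ≈ 0.00451667, n = 118
PV = $1,919.46 × (1 − (1 + 0.0542/12)^(−118)) / (0.0542/12)
PV = $1,919.46 × 91.313796
PV = $175,273.18

PV = PMT × (1-(1+r)^(-n))/r = $175,273.18


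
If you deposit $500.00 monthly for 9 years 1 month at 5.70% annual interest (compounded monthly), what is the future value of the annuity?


Future value of an ordinary annuity: FV = PMT × ((1 + r)^n − 1) / r
Monthly rate r = 0.057/12 = 0.00475, n = 109
FV = $500.00 × ((1 + 0.057/12)^109 − 1) / (0.057/12)
FV = $500.00 × 142.356094
FV = $71,178.05

FV = PMT × ((1+r)^n - 1)/r = $71,178.05


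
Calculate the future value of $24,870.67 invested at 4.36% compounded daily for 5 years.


Compound interest formula: A = P(1 + r/n)^(nt)
A = $24,870.67 × (1 + 0.0436/365)^(365 × 5)
Growth factor: (1 + 0.0436/365)^1825 = 1.243571
A = $24,870.67 × 1.243571
A = $30,928.44

A = P(1 + r/n)^(nt) = $30,928.44


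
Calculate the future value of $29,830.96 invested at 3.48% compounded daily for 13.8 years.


Compound interest formula: A = P(1 + r/n)^(nt)
A = $29,830.96 × (1 + 0.0348/365)^(365 × 13.8)
Growth factor: (1 + 0.0348/365)^5037 = 1.6164253
A = $29,830.96 × 1.6164253
A = $48,219.52

A = P(1 + r/n)^(nt) = $48,219.52


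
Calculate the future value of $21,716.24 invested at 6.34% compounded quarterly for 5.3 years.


Compound interest formula: A = P(1 + r/n)^(nt)
A = $21,716.24 × (1 + 0.0634/4)^(4 × 5.3)
Growth factor: (1 + 0.0634/4)^21.2 = 1.3956843
A = $21,716.24 × 1.3956843
A = $30,309.02

A = P(1 + r/n)^(nt) = $30,309.02


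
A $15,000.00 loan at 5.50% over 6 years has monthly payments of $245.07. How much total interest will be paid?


Total paid over the life of the loan = PMT × n.
Total paid = $245.07 × 72 = $17,645.04
Total interest = total paid − principal = $17,645.04 − $15,000.00 = $2,645.04

Total interest = (PMT × n) - PV = $2,645.04


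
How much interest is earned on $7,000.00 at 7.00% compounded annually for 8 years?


Compound interest earned = final amount − principal.
A = P(1 + r/n)^(nt) = $7,000.00 × (1 + 0.07/1)^(1 × 8) = $12,027.30
Interest = A − P = $12,027.30 − $7,000.00 = $5,027.30

Interest = A - P = $5,027.30


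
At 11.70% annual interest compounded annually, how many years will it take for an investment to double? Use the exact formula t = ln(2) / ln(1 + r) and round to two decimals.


Doubling condition: (1 + r)^t = 2
Take ln of both sides: t × ln(1 + r) = ln(2)
t = ln(2) / ln(1 + r)
t = 0.693147 / 0.110647
t = 6.26

t = ln(2) / ln(1 + r) = 6.26 years


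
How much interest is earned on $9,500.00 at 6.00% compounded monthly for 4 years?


Compound interest earned = final amount − principal.
A = P(1 + r/n)^(nt) = $9,500.00 × (1 + 0.06/12)^(12 × 4) = $12,069.65
Interest = A − P = $12,069.65 − $9,500.00 = $2,569.65

Interest = A - P = $2,569.65


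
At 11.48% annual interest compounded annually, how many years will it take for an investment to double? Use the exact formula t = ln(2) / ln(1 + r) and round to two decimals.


Doubling condition: (1 + r)^t = 2
Take ln of both sides: t × ln(1 + r) = ln(2)
t = ln(2) / ln(1 + r)
t = 0.693147 / 0.108675
t = 6.38

t = ln(2) / ln(1 + r) = 6.38 years


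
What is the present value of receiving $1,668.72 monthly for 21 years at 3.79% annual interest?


Present value of an ordinary annuity: PV = PMT × (1 − (1 + r)^(−n)) / r
Monthly rate r = 0.0379/12 ≈ 0.00315833, n = 252
PV = $1,668.72 × (1 − (1 + 0.0379/12)^(−252)) / (0.0379/12)
PV = $1,668.72 × 173.591170
PV = $289,675.06

PV = PMT × (1-(1+r)^(-n))/r = $289,675.06


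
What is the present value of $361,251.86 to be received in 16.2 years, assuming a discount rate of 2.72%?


Present value formula: PV = FV / (1 + r)^t
PV = $361,251.86 / (1 + 0.0272)^16.2
PV = $361,251.86 / 1.54458273
PV = $233,883.14

PV = FV / (1 + r)^t = $233,883.14


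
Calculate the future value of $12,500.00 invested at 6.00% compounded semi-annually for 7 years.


Compound interest formula: A = P(1 + r/n)^(nt)
A = $12,500.00 × (1 + 0.06/2)^(2 × 7)
Growth factor: (1 + 0.06/2)^14 = 1.5125897
A = $12,500.00 × 1.5125897
A = $18,907.37

A = P(1 + r/n)^(nt) = $18,907.37


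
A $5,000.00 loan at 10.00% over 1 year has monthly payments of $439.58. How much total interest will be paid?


Total paid over the life of the loan = PMT × n.
Total paid = $439.58 × 12 = $5,274.96
Total interest = total paid − principal = $5,274.96 − $5,000.00 = $274.96

Total interest = (PMT × n) - PV = $274.96


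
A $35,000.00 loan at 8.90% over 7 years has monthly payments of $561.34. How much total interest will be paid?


Total paid over the life of the loan = PMT × n.
Total paid = $561.34 × 84 = $47,152.56
Total interest = total paid − principal = $47,152.56 − $35,000.00 = $12,152.56

Total interest = (PMT × n) - PV = $12,152.56


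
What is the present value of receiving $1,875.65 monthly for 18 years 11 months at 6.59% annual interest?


Present value of an ordinary annuity: PV = PMT × (1 − (1 + r)^(−n)) / r
Monthly rate r = 0.0659/12 ≈ 0.00549167, n = 227
PV = $1,875.65 × (1 − (1 + 0.0659/12)^(−227)) / (0.0659/12)
PV = $1,875.65 × 129.567170
PV = $243,022.66

PV = PMT × (1-(1+r)^(-n))/r = $243,022.66


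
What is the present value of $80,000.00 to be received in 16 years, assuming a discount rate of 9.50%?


Present value formula: PV = FV / (1 + r)^t
PV = $80,000.00 / (1 + 0.095)^16
PV = $80,000.00 / 4.271948
PV = $18,726.82

PV = FV / (1 + r)^t = $18,726.82


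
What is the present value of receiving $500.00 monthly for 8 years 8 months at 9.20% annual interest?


Present value of an ordinary annuity: PV = PMT × (1 − (1 + r)^(−n)) / r
Monthly rate r = 0.092/12 ≈ 0.00766667, n = 104
PV = $500.00 × (1 − (1 + 0.092/12)^(−104)) / (0.092/12)
PV = $500.00 × 71.4911899
PV = $35,745.59

PV = PMT × (1-(1+r)^(-n))/r = $35,745.59


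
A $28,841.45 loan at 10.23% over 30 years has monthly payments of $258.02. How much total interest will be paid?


Total paid over the life of the loan = PMT × n.
Total paid = $258.02 × 360 = $92,887.20
Total interest = total paid − principal = $92,887.20 − $28,841.45 = $64,045.75

Total interest = (PMT × n) - PV = $64,045.75


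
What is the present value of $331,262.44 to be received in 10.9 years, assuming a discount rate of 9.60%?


Present value formula: PV = FV / (1 + r)^t
PV = $331,262.44 / (1 + 0.096)^10.9
PV = $331,262.44 / 2.716033
PV = $121,965.54

PV = FV / (1 + r)^t = $121,965.54


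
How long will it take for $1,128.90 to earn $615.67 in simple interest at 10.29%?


Rearrange the simple interest formula for t:
I = P × r × t  ⇒  t = I / (P × r)
t = $615.67 / ($1,128.90 × 0.1029)
t = 5.3

t = I/(P×r) = 5.3 years


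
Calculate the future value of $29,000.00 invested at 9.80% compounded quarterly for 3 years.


Compound interest formula: A = P(1 + r/n)^(nt)
A = $29,000.00 × (1 + 0.098/4)^(4 × 3)
Growth factor: (1 + 0.098/4)^12 = 1.3370374
A = $29,000.00 × 1.3370374
A = $38,774.08

A = P(1 + r/n)^(nt) = $38,774.08


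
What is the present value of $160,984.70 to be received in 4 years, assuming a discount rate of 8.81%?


Present value formula: PV = FV / (1 + r)^t
PV = $160,984.70 / (1 + 0.0881)^4
PV = $160,984.70 / 1.4017651
PV = $114,844.28

PV = FV / (1 + r)^t = $114,844.28


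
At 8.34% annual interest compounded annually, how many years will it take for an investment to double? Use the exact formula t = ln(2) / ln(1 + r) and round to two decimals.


Doubling condition: (1 + r)^t = 2
Take ln of both sides: t × ln(1 + r) = ln(2)
t = ln(2) / ln(1 + r)
t = 0.693147 / 0.080104
t = 8.65

t = ln(2) / ln(1 + r) = 8.65 years


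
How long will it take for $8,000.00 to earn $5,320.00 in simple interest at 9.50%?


Rearrange the simple interest formula for t:
I = P × r × t  ⇒  t = I / (P × r)
t = $5,320.00 / ($8,000.00 × 0.095)
t = 7

t = I/(P×r) = 7 years


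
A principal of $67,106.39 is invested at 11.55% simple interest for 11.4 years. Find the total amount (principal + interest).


Total amount formula: A = P(1 + rt) = P + P·r·t
Interest: I = P × r × t = $67,106.39 × 0.1155 × 11.4 = $88,358.98
A = P + I = $67,106.39 + $88,358.98 = $155,465.37

A = P + I = P(1 + rt) = $155,465.37


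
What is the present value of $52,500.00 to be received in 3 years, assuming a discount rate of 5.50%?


Present value formula: PV = FV / (1 + r)^t
PV = $52,500.00 / (1 + 0.055)^3
PV = $52,500.00 / 1.1742414
PV = $44,709.72

PV = FV / (1 + r)^t = $44,709.72


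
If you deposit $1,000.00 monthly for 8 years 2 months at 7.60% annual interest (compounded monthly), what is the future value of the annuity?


Future value of an ordinary annuity: FV = PMT × ((1 + r)^n − 1) / r
Monthly rate r = 0.076/12 ≈ 0.00633333, n = 98
FV = $1,000.00 × ((1 + 0.076/12)^98 − 1) / (0.076/12)
FV = $1,000.00 × 135.24167498
FV = $135,241.67

FV = PMT × ((1+r)^n - 1)/r = $135,241.67


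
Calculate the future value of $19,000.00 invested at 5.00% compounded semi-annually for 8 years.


Compound interest formula: A = P(1 + r/n)^(nt)
A = $19,000.00 × (1 + 0.05/2)^(2 × 8)
Growth factor: (1 + 0.05/2)^16 = 1.484506
A = $19,000.00 × 1.484506
A = $28,205.61

A = P(1 + r/n)^(nt) = $28,205.61


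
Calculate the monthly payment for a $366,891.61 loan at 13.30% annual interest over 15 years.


Loan payment formula: PMT = PV × r / (1 − (1 + r)^(−n))
Monthly rate r = 0.133/12 ≈ 0.01108333, n = 180 months
Denominator: 1 − (1 + 0.133/12)^(−180) = 0.862485
PMT = $366,891.61 × (0.133/12) / 0.862485
PMT = $4,714.73 per month

PMT = PV × r / (1-(1+r)^(-n)) = $4,714.73/month


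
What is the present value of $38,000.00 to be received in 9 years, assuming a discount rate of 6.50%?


Present value formula: PV = FV / (1 + r)^t
PV = $38,000.00 / (1 + 0.065)^9
PV = $38,000.00 / 1.7625704
PV = $21,559.42

PV = FV / (1 + r)^t = $21,559.42


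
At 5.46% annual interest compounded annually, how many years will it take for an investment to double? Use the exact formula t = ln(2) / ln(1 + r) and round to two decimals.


Doubling condition: (1 + r)^t = 2
Take ln of both sides: t × ln(1 + r) = ln(2)
t = ln(2) / ln(1 + r)
t = 0.693147 / 0.053162
t = 13.04

t = ln(2) / ln(1 + r) = 13.04 years


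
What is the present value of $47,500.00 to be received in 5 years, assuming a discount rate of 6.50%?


Present value formula: PV = FV / (1 + r)^t
PV = $47,500.00 / (1 + 0.065)^5
PV = $47,500.00 / 1.3700867
PV = $34,669.34

PV = FV / (1 + r)^t = $34,669.34


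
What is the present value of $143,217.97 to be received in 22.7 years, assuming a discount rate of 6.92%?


Present value formula: PV = FV / (1 + r)^t
PV = $143,217.97 / (1 + 0.0692)^22.7
PV = $143,217.97 / 4.5670752
PV = $31,358.79

PV = FV / (1 + r)^t = $31,358.79


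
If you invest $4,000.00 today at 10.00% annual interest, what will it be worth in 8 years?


Future value formula: FV = PV × (1 + r)^t
FV = $4,000.00 × (1 + 0.1)^8
FV = $4,000.00 × 2.143589
FV = $8,574.36

FV = PV × (1 + r)^t = $8,574.36


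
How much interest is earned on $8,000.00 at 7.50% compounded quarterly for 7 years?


Compound interest earned = final amount − principal.
A = P(1 + r/n)^(nt) = $8,000.00 × (1 + 0.075/4)^(4 × 7) = $13,458.09
Interest = A − P = $13,458.09 − $8,000.00 = $5,458.09

Interest = A - P = $5,458.09


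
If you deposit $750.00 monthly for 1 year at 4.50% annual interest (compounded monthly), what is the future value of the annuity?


Future value of an ordinary annuity: FV = PMT × ((1 + r)^n − 1) / r
Monthly rate r = 0.045/12 = 0.00375, n = 12
FV = $750.00 × ((1 + 0.045/12)^12 − 1) / (0.045/12)
FV = $750.00 × 12.25062001
FV = $9,187.97

FV = PMT × ((1+r)^n - 1)/r = $9,187.97


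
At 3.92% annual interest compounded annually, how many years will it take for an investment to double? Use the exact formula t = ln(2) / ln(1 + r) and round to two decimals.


Doubling condition: (1 + r)^t = 2
Take ln of both sides: t × ln(1 + r) = ln(2)
t = ln(2) / ln(1 + r)
t = 0.693147 / 0.038451
t = 18.03

t = ln(2) / ln(1 + r) = 18.03 years


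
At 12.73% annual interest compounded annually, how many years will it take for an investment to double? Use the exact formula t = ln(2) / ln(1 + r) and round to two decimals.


Doubling condition: (1 + r)^t = 2
Take ln of both sides: t × ln(1 + r) = ln(2)
t = ln(2) / ln(1 + r)
t = 0.693147 / 0.119825
t = 5.78

t = ln(2) / ln(1 + r) = 5.78 years


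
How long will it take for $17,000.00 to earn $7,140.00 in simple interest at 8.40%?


Rearrange the simple interest formula for t:
I = P × r × t  ⇒  t = I / (P × r)
t = $7,140.00 / ($17,000.00 × 0.084)
t = 5

t = I/(P×r) = 5 years


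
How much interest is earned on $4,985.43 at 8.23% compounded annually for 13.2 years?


Compound interest earned = final amount − principal.
A = P(1 + r/n)^(nt) = $4,985.43 × (1 + 0.0823/1)^(1 × 13.2) = $14,160.93
Interest = A − P = $14,160.93 − $4,985.43 = $9,175.50

Interest = A - P = $9,175.50


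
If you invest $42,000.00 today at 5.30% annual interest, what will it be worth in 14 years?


Future value formula: FV = PV × (1 + r)^t
FV = $42,000.00 × (1 + 0.053)^14
FV = $42,000.00 × 2.0606166
FV = $86,545.90

FV = PV × (1 + r)^t = $86,545.90


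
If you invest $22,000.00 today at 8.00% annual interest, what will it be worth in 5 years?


Future value formula: FV = PV × (1 + r)^t
FV = $22,000.00 × (1 + 0.08)^5
FV = $22,000.00 × 1.469328
FV = $32,325.22

FV = PV × (1 + r)^t = $32,325.22


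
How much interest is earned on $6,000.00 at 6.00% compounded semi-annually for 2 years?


Compound interest earned = final amount − principal.
A = P(1 + r/n)^(nt) = $6,000.00 × (1 + 0.06/2)^(2 × 2) = $6,753.05
Interest = A − P = $6,753.05 − $6,000.00 = $753.05

Interest = A - P = $753.05


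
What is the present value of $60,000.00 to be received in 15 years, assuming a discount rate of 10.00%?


Present value formula: PV = FV / (1 + r)^t
PV = $60,000.00 / (1 + 0.1)^15
PV = $60,000.00 / 4.177248
PV = $14,363.52

PV = FV / (1 + r)^t = $14,363.52


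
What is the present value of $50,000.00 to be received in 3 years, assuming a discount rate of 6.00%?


Present value formula: PV = FV / (1 + r)^t
PV = $50,000.00 / (1 + 0.06)^3
PV = $50,000.00 / 1.191016
PV = $41,980.96

PV = FV / (1 + r)^t = $41,980.96


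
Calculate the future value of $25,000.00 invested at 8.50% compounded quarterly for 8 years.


Compound interest formula: A = P(1 + r/n)^(nt)
A = $25,000.00 × (1 + 0.085/4)^(4 × 8)
Growth factor: (1 + 0.085/4)^32 = 1.9598653
A = $25,000.00 × 1.9598653
A = $48,996.63

A = P(1 + r/n)^(nt) = $48,996.63


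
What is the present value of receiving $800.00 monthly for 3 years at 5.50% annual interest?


Present value of an ordinary annuity: PV = PMT × (1 − (1 + r)^(−n)) / r
Monthly rate r = 0.055/12 ≈ 0.00458333, n = 36
PV = $800.00 × (1 − (1 + 0.055/12)^(−36)) / (0.055/12)
PV = $800.00 × 33.117077
PV = $26,493.66

PV = PMT × (1-(1+r)^(-n))/r = $26,493.66


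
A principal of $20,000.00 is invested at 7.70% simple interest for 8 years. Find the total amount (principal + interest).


Total amount formula: A = P(1 + rt) = P + P·r·t
Interest: I = P × r × t = $20,000.00 × 0.077 × 8 = $12,320.00
A = P + I = $20,000.00 + $12,320.00 = $32,320.00

A = P + I = P(1 + rt) = $32,320.00


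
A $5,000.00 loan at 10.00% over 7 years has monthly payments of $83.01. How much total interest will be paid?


Total paid over the life of the loan = PMT × n.
Total paid = $83.01 × 84 = $6,972.84
Total interest = total paid − principal = $6,972.84 − $5,000.00 = $1,972.84

Total interest = (PMT × n) - PV = $1,972.84


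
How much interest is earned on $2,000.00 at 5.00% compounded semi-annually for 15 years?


Compound interest earned = final amount − principal.
A = P(1 + r/n)^(nt) = $2,000.00 × (1 + 0.05/2)^(2 × 15) = $4,195.14
Interest = A − P = $4,195.14 − $2,000.00 = $2,195.14

Interest = A - P = $2,195.14


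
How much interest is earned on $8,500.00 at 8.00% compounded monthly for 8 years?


Compound interest earned = final amount − principal.
A = P(1 + r/n)^(nt) = $8,500.00 × (1 + 0.08/12)^(12 × 8) = $16,085.89
Interest = A − P = $16,085.89 − $8,500.00 = $7,585.89

Interest = A - P = $7,585.89


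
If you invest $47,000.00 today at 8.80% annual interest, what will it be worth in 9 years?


Future value formula: FV = PV × (1 + r)^t
FV = $47,000.00 × (1 + 0.088)^9
FV = $47,000.00 × 2.1362893
FV = $100,405.60

FV = PV × (1 + r)^t = $100,405.60


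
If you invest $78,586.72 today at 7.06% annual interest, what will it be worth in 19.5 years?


Future value formula: FV = PV × (1 + r)^t
FV = $78,586.72 × (1 + 0.0706)^19.5
FV = $78,586.72 × 3.7820839
FV = $297,221.57

FV = PV × (1 + r)^t = $297,221.57


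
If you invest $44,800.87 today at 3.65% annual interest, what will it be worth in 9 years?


Future value formula: FV = PV × (1 + r)^t
FV = $44,800.87 × (1 + 0.0365)^9
FV = $44,800.87 × 1.3807777
FV = $61,860.04

FV = PV × (1 + r)^t = $61,860.04


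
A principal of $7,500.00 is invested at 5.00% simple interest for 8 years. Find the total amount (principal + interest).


Total amount formula: A = P(1 + rt) = P + P·r·t
Interest: I = P × r × t = $7,500.00 × 0.05 × 8 = $3,000.00
A = P + I = $7,500.00 + $3,000.00 = $10,500.00

A = P + I = P(1 + rt) = $10,500.00


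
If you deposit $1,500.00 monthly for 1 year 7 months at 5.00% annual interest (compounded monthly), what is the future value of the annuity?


Future value of an ordinary annuity: FV = PMT × ((1 + r)^n − 1) / r
Monthly rate r = 0.05/12 ≈ 0.00416667, n = 19
FV = $1,500.00 × ((1 + 0.05/12)^19 − 1) / (0.05/12)
FV = $1,500.00 × 19.729607
FV = $29,594.41

FV = PMT × ((1+r)^n - 1)/r = $29,594.41


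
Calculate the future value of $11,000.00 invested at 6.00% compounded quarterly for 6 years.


Compound interest formula: A = P(1 + r/n)^(nt)
A = $11,000.00 × (1 + 0.06/4)^(4 × 6)
Growth factor: (1 + 0.06/4)^24 = 1.429503
A = $11,000.00 × 1.429503
A = $15,724.53

A = P(1 + r/n)^(nt) = $15,724.53


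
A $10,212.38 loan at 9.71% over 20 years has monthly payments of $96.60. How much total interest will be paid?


Total paid over the life of the loan = PMT × n.
Total paid = $96.60 × 240 = $23,184.00
Total interest = total paid − principal = $23,184.00 − $10,212.38 = $12,971.62

Total interest = (PMT × n) - PV = $12,971.62


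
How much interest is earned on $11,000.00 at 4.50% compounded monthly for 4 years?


Compound interest earned = final amount − principal.
A = P(1 + r/n)^(nt) = $11,000.00 × (1 + 0.045/12)^(12 × 4) = $13,164.96
Interest = A − P = $13,164.96 − $11,000.00 = $2,164.96

Interest = A - P = $2,164.96


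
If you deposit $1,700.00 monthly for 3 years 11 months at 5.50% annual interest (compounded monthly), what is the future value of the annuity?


Future value of an ordinary annuity: FV = PMT × ((1 + r)^n − 1) / r
Monthly rate r = 0.055/12 ≈ 0.00458333, n = 47
FV = $1,700.00 × ((1 + 0.055/12)^47 − 1) / (0.055/12)
FV = $1,700.00 × 52.313083
FV = $88,932.24

FV = PMT × ((1+r)^n - 1)/r = $88,932.24


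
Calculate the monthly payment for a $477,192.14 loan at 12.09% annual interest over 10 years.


Loan payment formula: PMT = PV × r / (1 − (1 + r)^(−n))
Monthly rate r = 0.1209/12 = 0.010075, n = 120 months
Denominator: 1 − (1 + 0.1209/12)^(−120) = 0.699693
PMT = $477,192.14 × (0.1209/12) / 0.699693
PMT = $6,871.17 per month

PMT = PV × r / (1-(1+r)^(-n)) = $6,871.17/month


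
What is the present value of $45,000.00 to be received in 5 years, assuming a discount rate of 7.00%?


Present value formula: PV = FV / (1 + r)^t
PV = $45,000.00 / (1 + 0.07)^5
PV = $45,000.00 / 1.4025517
PV = $32,084.38

PV = FV / (1 + r)^t = $32,084.38


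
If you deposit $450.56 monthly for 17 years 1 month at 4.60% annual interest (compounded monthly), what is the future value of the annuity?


Future value of an ordinary annuity: FV = PMT × ((1 + r)^n − 1) / r
Monthly rate r = 0.046/12 ≈ 0.00383333, n = 205
FV = $450.56 × ((1 + 0.046/12)^205 − 1) / (0.046/12)
FV = $450.56 × 310.680180
FV = $139,980.06

FV = PMT × ((1+r)^n - 1)/r = $139,980.06


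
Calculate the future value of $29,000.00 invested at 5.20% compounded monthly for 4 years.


Compound interest formula: A = P(1 + r/n)^(nt)
A = $29,000.00 × (1 + 0.052/12)^(12 × 4)
Growth factor: (1 + 0.052/12)^48 = 1.230660
A = $29,000.00 × 1.230660
A = $35,689.14

A = P(1 + r/n)^(nt) = $35,689.14


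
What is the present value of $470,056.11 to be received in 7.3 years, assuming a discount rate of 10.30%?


Present value formula: PV = FV / (1 + r)^t
PV = $470,056.11 / (1 + 0.103)^7.3
PV = $470,056.11 / 2.0455083
PV = $229,799.17

PV = FV / (1 + r)^t = $229,799.17


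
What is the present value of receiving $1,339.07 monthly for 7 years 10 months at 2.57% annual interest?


Present value of an ordinary annuity: PV = PMT × (1 − (1 + r)^(−n)) / r
Monthly rate r = 0.0257/12 ≈ 0.00214167, n = 94
PV = $1,339.07 × (1 − (1 + 0.0257/12)^(−94)) / (0.0257/12)
PV = $1,339.07 × 85.060155
PV = $113,901.50

PV = PMT × (1-(1+r)^(-n))/r = $113,901.50


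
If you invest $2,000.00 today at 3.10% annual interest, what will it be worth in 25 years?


Future value formula: FV = PV × (1 + r)^t
FV = $2,000.00 × (1 + 0.031)^25
FV = $2,000.00 × 2.145194
FV = $4,290.39

FV = PV × (1 + r)^t = $4,290.39


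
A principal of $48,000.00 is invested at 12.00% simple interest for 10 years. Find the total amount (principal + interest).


Total amount formula: A = P(1 + rt) = P + P·r·t
Interest: I = P × r × t = $48,000.00 × 0.12 × 10 = $57,600.00
A = P + I = $48,000.00 + $57,600.00 = $105,600.00

A = P + I = P(1 + rt) = $105,600.00


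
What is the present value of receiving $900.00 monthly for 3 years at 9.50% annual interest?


Present value of an ordinary annuity: PV = PMT × (1 − (1 + r)^(−n)) / r
Monthly rate r = 0.095/12 ≈ 0.00791667, n = 36
PV = $900.00 × (1 − (1 + 0.095/12)^(−36)) / (0.095/12)
PV = $900.00 × 31.217856
PV = $28,096.07

PV = PMT × (1-(1+r)^(-n))/r = $28,096.07


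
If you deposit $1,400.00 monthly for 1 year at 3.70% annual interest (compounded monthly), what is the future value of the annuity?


Future value of an ordinary annuity: FV = PMT × ((1 + r)^n − 1) / r
Monthly rate r = 0.037/12 ≈ 0.00308333, n = 12
FV = $1,400.00 × ((1 + 0.037/12)^12 − 1) / (0.037/12)
FV = $1,400.00 × 12.205606
FV = $17,087.85

FV = PMT × ((1+r)^n - 1)/r = $17,087.85


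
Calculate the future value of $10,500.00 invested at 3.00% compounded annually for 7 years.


Compound interest formula: A = P(1 + r/n)^(nt)
A = $10,500.00 × (1 + 0.03/1)^(1 × 7)
Growth factor: (1 + 0.03/1)^7 = 1.229874
A = $10,500.00 × 1.229874
A = $12,913.68

A = P(1 + r/n)^(nt) = $12,913.68


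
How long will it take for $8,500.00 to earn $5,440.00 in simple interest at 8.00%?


Rearrange the simple interest formula for t:
I = P × r × t  ⇒  t = I / (P × r)
t = $5,440.00 / ($8,500.00 × 0.08)
t = 8

t = I/(P×r) = 8 years


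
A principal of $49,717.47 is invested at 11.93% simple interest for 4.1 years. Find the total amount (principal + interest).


Total amount formula: A = P(1 + rt) = P + P·r·t
Interest: I = P × r × t = $49,717.47 × 0.1193 × 4.1 = $24,318.31
A = P + I = $49,717.47 + $24,318.31 = $74,035.78

A = P + I = P(1 + rt) = $74,035.78


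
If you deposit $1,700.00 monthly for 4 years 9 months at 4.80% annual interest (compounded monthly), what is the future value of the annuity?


Future value of an ordinary annuity: FV = PMT × ((1 + r)^n − 1) / r
Monthly rate r = 0.048/12 = 0.004, n = 57
FV = $1,700.00 × ((1 + 0.048/12)^57 − 1) / (0.048/12)
FV = $1,700.00 × 63.878551
FV = $108,593.54

FV = PMT × ((1+r)^n - 1)/r = $108,593.54


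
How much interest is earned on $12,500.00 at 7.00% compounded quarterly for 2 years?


Compound interest earned = final amount − principal.
A = P(1 + r/n)^(nt) = $12,500.00 × (1 + 0.07/4)^(4 × 2) = $14,361.02
Interest = A − P = $14,361.02 − $12,500.00 = $1,861.02

Interest = A - P = $1,861.02


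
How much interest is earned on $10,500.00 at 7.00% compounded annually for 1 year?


Compound interest earned = final amount − principal.
A = P(1 + r/n)^(nt) = $10,500.00 × (1 + 0.07/1)^(1 × 1) = $11,235.00
Interest = A − P = $11,235.00 − $10,500.00 = $735.00

Interest = A - P = $735.00


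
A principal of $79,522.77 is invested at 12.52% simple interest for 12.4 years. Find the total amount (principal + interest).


Total amount formula: A = P(1 + rt) = P + P·r·t
Interest: I = P × r × t = $79,522.77 × 0.1252 × 12.4 = $123,457.51
A = P + I = $79,522.77 + $123,457.51 = $202,980.28

A = P + I = P(1 + rt) = $202,980.28


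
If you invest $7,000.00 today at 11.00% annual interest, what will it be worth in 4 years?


Future value formula: FV = PV × (1 + r)^t
FV = $7,000.00 × (1 + 0.11)^4
FV = $7,000.00 × 1.518070
FV = $10,626.49

FV = PV × (1 + r)^t = $10,626.49


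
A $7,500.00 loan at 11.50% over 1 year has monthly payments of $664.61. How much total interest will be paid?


Total paid over the life of the loan = PMT × n.
Total paid = $664.61 × 12 = $7,975.32
Total interest = total paid − principal = $7,975.32 − $7,500.00 = $475.32

Total interest = (PMT × n) - PV = $475.32


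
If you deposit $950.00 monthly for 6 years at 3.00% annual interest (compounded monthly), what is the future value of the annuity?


Future value of an ordinary annuity: FV = PMT × ((1 + r)^n − 1) / r
Monthly rate r = 0.03/12 = 0.0025, n = 72
FV = $950.00 × ((1 + 0.03/12)^72 − 1) / (0.03/12)
FV = $950.00 × 78.779387
FV = $74,840.42

FV = PMT × ((1+r)^n - 1)/r = $74,840.42


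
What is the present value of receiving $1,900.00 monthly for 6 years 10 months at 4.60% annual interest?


Present value of an ordinary annuity: PV = PMT × (1 − (1 + r)^(−n)) / r
Monthly rate r = 0.046/12 ≈ 0.00383333, n = 82
PV = $1,900.00 × (1 − (1 + 0.046/12)^(−82)) / (0.046/12)
PV = $1,900.00 × 70.248380
PV = $133,471.92

PV = PMT × (1-(1+r)^(-n))/r = $133,471.92


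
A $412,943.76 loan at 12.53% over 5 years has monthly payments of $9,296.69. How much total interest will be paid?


Total paid over the life of the loan = PMT × n.
Total paid = $9,296.69 × 60 = $557,801.40
Total interest = total paid − principal = $557,801.40 − $412,943.76 = $144,857.64

Total interest = (PMT × n) - PV = $144,857.64


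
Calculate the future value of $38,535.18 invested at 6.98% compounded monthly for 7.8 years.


Compound interest formula: A = P(1 + r/n)^(nt)
A = $38,535.18 × (1 + 0.0698/12)^(12 × 7.8)
Growth factor: (1 + 0.0698/12)^93.6 = 1.72092631
A = $38,535.18 × 1.72092631
A = $66,316.21

A = P(1 + r/n)^(nt) = $66,316.21


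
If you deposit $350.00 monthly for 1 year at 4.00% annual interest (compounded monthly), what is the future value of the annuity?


Future value of an ordinary annuity: FV = PMT × ((1 + r)^n − 1) / r
Monthly rate r = 0.04/12 ≈ 0.00333333, n = 12
FV = $350.00 × ((1 + 0.04/12)^12 − 1) / (0.04/12)
FV = $350.00 × 12.222463
FV = $4,277.86

FV = PMT × ((1+r)^n - 1)/r = $4,277.86


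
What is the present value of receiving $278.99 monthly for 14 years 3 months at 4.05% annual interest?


Present value of an ordinary annuity: PV = PMT × (1 − (1 + r)^(−n)) / r
Monthly rate r = 0.0405/12 = 0.003375, n = 171
PV = $278.99 × (1 − (1 + 0.0405/12)^(−171)) / (0.0405/12)
PV = $278.99 × 129.761101
PV = $36,202.05

PV = PMT × (1-(1+r)^(-n))/r = $36,202.05


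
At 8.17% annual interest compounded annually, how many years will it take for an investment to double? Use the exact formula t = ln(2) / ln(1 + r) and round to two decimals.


Doubling condition: (1 + r)^t = 2
Take ln of both sides: t × ln(1 + r) = ln(2)
t = ln(2) / ln(1 + r)
t = 0.693147 / 0.078534
t = 8.83

t = ln(2) / ln(1 + r) = 8.83 years


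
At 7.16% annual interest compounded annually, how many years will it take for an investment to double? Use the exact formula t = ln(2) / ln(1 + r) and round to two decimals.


Doubling condition: (1 + r)^t = 2
Take ln of both sides: t × ln(1 + r) = ln(2)
t = ln(2) / ln(1 + r)
t = 0.693147 / 0.069153
t = 10.02

t = ln(2) / ln(1 + r) = 10.02 years


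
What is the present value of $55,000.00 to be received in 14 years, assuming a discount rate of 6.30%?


Present value formula: PV = FV / (1 + r)^t
PV = $55,000.00 / (1 + 0.063)^14
PV = $55,000.00 / 2.3521537
PV = $23,382.83

PV = FV / (1 + r)^t = $23,382.83


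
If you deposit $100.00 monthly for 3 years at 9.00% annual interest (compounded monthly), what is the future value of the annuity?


Future value of an ordinary annuity: FV = PMT × ((1 + r)^n − 1) / r
Monthly rate r = 0.09/12 = 0.0075, n = 36
FV = $100.00 × ((1 + 0.09/12)^36 − 1) / (0.09/12)
FV = $100.00 × 41.152716
FV = $4,115.27

FV = PMT × ((1+r)^n - 1)/r = $4,115.27


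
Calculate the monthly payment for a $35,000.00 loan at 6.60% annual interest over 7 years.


Loan payment formula: PMT = PV × r / (1 − (1 + r)^(−n))
Monthly rate r = 0.066/12 = 0.0055, n = 84 months
Denominator: 1 − (1 + 0.066/12)^(−84) = 0.369180
PMT = $35,000.00 × (0.066/12) / 0.369180
PMT = $521.43 per month

PMT = PV × r / (1-(1+r)^(-n)) = $521.43/month


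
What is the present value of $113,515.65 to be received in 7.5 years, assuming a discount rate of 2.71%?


Present value formula: PV = FV / (1 + r)^t
PV = $113,515.65 / (1 + 0.0271)^7.5
PV = $113,515.65 / 1.2220683
PV = $92,888.14

PV = FV / (1 + r)^t = $92,888.14


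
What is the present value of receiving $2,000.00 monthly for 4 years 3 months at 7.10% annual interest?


Present value of an ordinary annuity: PV = PMT × (1 − (1 + r)^(−n)) / r
Monthly rate r = 0.071/12 ≈ 0.00591667, n = 51
PV = $2,000.00 × (1 − (1 + 0.071/12)^(−51)) / (0.071/12)
PV = $2,000.00 × 43.913108
PV = $87,826.22

PV = PMT × (1-(1+r)^(-n))/r = $87,826.22


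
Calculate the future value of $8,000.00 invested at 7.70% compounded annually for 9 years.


Compound interest formula: A = P(1 + r/n)^(nt)
A = $8,000.00 × (1 + 0.077/1)^(1 × 9)
Growth factor: (1 + 0.077/1)^9 = 1.949581
A = $8,000.00 × 1.949581
A = $15,596.65

A = P(1 + r/n)^(nt) = $15,596.65


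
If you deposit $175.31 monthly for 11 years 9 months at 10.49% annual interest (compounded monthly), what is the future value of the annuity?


Future value of an ordinary annuity: FV = PMT × ((1 + r)^n − 1) / r
Monthly rate r = 0.1049/12 ≈ 0.00874167, n = 141
FV = $175.31 × ((1 + 0.1049/12)^141 − 1) / (0.1049/12)
FV = $175.31 × 275.888771
FV = $48,366.06

FV = PMT × ((1+r)^n - 1)/r = $48,366.06


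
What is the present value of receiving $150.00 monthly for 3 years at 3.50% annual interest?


Present value of an ordinary annuity: PV = PMT × (1 − (1 + r)^(−n)) / r
Monthly rate r = 0.035/12 ≈ 0.00291667, n = 36
PV = $150.00 × (1 − (1 + 0.035/12)^(−36)) / (0.035/12)
PV = $150.00 × 34.127270
PV = $5,119.09

PV = PMT × (1-(1+r)^(-n))/r = $5,119.09
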